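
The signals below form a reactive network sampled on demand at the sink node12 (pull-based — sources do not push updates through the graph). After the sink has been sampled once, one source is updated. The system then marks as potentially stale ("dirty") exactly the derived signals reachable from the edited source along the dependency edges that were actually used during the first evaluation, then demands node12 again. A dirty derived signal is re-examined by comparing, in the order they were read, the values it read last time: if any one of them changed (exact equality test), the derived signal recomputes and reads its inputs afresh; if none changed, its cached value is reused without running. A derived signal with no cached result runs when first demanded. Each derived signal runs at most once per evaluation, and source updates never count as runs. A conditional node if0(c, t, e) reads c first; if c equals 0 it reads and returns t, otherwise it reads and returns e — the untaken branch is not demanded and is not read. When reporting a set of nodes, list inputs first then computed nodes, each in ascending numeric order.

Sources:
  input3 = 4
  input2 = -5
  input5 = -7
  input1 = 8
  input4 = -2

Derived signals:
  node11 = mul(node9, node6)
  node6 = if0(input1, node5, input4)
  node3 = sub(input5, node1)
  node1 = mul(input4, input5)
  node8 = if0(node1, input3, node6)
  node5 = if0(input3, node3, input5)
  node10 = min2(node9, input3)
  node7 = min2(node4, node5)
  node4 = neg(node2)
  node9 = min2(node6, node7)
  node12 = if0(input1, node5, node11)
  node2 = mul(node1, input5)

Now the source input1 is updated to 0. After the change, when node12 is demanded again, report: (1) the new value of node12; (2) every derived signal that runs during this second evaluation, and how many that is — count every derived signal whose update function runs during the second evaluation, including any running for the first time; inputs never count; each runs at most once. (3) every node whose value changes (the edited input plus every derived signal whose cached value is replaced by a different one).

node12 now evaluates to -7.
Run set: node12 (1 run).
Changed values: input1, node12.
The important point: the flipped condition redirects demand; node6, node9, node11 are left stale, never re-checked.

Initial pass — values computed on the first demand:
  node1 = mul(-2, -7) = 14
  node2 = mul(14, -7) = -98
  node4 = neg(-98) = 98
  node5 = if0(input3=4 -> else branch input5) = -7
  node6 = if0(input1=8 -> else branch input4) = -2
  node7 = min2(98, -7) = -7
  node9 = min2(-2, -7) = -7
  node11 = mul(-7, -2) = 14
  node12 = if0(input1=8 -> else branch node11) = 14

Second demand — change propagation:
  node6: dirty yet unreached — the second evaluation never asks for it.
  node9: dirty yet unreached — the second evaluation never asks for it.
  node11: dirty yet unreached — the second evaluation never asks for it.
  node12: re-runs because input1 8->0; new result -7.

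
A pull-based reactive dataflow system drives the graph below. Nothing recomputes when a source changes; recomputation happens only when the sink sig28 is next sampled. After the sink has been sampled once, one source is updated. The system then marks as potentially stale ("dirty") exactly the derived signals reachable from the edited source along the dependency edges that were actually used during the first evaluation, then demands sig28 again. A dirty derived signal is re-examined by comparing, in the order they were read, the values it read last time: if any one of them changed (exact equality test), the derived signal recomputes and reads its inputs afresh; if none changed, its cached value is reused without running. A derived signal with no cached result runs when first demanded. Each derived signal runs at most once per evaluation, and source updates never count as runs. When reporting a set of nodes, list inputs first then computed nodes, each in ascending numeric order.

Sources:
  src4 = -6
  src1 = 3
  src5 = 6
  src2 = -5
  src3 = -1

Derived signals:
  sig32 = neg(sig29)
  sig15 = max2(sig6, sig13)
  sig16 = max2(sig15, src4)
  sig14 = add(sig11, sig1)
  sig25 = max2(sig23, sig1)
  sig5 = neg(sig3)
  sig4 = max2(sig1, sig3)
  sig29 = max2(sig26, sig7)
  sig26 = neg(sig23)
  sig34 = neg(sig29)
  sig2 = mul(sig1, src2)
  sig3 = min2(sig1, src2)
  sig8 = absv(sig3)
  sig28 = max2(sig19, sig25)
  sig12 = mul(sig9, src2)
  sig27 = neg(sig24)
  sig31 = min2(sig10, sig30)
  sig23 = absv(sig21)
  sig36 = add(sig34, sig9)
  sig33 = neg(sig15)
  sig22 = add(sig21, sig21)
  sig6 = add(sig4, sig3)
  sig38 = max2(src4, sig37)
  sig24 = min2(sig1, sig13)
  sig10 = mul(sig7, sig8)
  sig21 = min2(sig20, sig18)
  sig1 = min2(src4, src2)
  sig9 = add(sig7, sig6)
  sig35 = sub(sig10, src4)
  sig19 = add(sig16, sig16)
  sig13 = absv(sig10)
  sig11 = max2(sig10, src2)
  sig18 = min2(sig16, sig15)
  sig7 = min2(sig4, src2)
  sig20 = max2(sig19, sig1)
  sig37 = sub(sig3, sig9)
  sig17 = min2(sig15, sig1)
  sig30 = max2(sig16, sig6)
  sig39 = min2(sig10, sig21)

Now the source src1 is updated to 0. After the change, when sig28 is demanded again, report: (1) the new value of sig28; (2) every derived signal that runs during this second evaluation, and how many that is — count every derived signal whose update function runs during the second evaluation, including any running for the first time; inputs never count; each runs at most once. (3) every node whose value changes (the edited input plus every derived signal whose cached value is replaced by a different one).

First evaluation (everything demanded from the output):
  sig1 = min2(-6, -5) = -6
  sig3 = min2(-6, -5) = -6
  sig4 = max2(-6, -6) = -6
  sig6 = add(-6, -6) = -12
  sig7 = min2(-6, -5) = -6
  sig8 = absv(-6) = 6
  sig10 = mul(-6, 6) = -36
  sig13 = absv(-36) = 36
  sig15 = max2(-12, 36) = 36
  sig16 = max2(36, -6) = 36
  sig18 = min2(36, 36) = 36
  sig19 = add(36, 36) = 72
  sig20 = max2(72, -6) = 72
  sig21 = min2(72, 36) = 36
  sig23 = absv(36) = 36
  sig25 = max2(36, -6) = 36
  sig28 = max2(72, 36) = 72

Propagation after the edit:
  src1 feeds no computation that the output demands — nothing is marked dirty and nothing runs.

Key observation: src1 is never demanded by the output, so the edit triggers no recomputation at all.

New value of sig28: 72.
Derived signals that run: none — 0 in total.
Values that change: src1.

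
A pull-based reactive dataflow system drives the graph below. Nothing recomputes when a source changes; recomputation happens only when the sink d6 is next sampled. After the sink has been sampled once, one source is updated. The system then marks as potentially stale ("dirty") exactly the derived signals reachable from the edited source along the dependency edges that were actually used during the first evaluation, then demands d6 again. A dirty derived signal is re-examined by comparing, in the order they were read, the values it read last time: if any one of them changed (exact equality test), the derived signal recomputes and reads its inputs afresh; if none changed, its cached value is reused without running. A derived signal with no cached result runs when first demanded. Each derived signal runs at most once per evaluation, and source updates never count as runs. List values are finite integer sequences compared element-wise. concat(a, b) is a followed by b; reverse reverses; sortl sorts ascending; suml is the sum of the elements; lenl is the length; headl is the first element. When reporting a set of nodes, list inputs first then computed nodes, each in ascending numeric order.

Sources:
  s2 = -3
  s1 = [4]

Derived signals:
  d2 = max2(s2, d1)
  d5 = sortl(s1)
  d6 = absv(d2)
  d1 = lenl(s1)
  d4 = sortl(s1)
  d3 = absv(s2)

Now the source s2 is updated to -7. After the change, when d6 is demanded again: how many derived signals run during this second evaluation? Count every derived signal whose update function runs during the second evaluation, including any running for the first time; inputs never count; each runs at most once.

First evaluation (everything demanded from the output):
  d1 = lenl([4]) = 1
  d2 = max2(-3, 1) = 1
  d6 = absv(1) = 1

Propagation after the edit:
  d2: runs — s2 -3->-7; result 1 (same value as before).
  d6: checked — values it read are unchanged (d2 unchanged); reused cached 1 without running.

Key observation: the change is absorbed at d2 — it re-runs but produces the same value, and the output's value is unchanged.

Derived signals that run: d2 — 1 in total.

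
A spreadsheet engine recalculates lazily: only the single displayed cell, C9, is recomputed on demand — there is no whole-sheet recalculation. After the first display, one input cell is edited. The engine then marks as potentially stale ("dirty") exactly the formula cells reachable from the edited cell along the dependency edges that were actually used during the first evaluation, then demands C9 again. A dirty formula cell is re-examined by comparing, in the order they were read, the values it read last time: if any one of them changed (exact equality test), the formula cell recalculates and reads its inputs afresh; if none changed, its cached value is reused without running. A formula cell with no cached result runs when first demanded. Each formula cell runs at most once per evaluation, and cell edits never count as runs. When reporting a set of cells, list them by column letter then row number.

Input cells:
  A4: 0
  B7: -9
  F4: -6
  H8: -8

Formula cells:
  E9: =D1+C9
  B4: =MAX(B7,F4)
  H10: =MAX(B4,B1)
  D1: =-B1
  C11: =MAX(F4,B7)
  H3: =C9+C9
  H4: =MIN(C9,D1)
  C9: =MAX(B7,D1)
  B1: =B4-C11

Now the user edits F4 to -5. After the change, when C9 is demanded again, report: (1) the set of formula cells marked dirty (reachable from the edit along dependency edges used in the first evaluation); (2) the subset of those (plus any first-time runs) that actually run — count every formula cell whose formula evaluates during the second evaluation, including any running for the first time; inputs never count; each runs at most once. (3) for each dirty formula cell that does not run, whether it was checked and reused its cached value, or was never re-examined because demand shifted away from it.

Marked dirty: B1, B4, C9, C11, D1.
Formula cells that run: B1, B4, C11 — 3 in total.
Checked but reused from cache: C9, D1.
Key observation: the change is absorbed at B1 — it re-runs but produces the same value, and the output's value is unchanged.

First evaluation (everything demanded from the output):
  B4 = MAX(-9, -6) = -6
  C11 = MAX(-6, -9) = -6
  B1 = -6 - -6 = 0
  D1 = -(0) = 0
  C9 = MAX(-9, 0) = 0

Propagation after the edit:
  B4: runs — F4 -6->-5; result -5.
  C11: runs — F4 -6->-5; result -5.
  B1: runs — B4 -6->-5; C11 -6->-5; result 0 (same value as before).
  D1: checked — values it read are unchanged (B1 unchanged); reused cached 0 without running.
  C9: checked — values it read are unchanged (B7 unchanged, D1 unchanged); reused cached 0 without running.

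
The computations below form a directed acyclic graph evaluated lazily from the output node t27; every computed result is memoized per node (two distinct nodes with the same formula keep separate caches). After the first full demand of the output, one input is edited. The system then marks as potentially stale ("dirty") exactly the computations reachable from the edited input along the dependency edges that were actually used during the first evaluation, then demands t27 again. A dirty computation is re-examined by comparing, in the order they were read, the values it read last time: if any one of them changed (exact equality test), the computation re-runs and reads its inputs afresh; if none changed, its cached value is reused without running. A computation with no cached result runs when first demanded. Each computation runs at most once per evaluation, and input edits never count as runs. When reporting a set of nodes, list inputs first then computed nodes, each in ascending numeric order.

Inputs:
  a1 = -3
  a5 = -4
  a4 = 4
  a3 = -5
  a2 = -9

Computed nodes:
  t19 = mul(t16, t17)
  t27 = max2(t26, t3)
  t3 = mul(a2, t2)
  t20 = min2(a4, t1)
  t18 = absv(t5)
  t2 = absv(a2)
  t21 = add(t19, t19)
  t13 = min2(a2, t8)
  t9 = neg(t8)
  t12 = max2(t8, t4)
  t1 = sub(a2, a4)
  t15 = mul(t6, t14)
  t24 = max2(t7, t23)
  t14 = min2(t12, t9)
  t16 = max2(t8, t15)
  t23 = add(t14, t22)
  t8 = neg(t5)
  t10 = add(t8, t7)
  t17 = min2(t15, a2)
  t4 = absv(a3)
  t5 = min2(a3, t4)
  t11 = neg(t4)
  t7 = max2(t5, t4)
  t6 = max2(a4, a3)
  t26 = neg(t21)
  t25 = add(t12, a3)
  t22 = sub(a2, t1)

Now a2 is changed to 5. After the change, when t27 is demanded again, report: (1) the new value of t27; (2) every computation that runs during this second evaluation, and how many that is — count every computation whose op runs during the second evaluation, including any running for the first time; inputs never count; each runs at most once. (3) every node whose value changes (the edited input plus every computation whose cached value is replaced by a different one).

Demanding t27 again yields 200.
4 computations run: t2, t3, t17, t27.
The nodes whose values change: a2, t2, t3.
Note where the cutoff bites: t19 is checked, finds nothing changed, and keeps its cache.

First demand of the output computes:
  t2 = absv(-9) = 9
  t3 = mul(-9, 9) = -81
  t4 = absv(-5) = 5
  t5 = min2(-5, 5) = -5
  t6 = max2(4, -5) = 4
  t8 = neg(-5) = 5
  t9 = neg(5) = -5
  t12 = max2(5, 5) = 5
  t14 = min2(5, -5) = -5
  t15 = mul(4, -5) = -20
  t16 = max2(5, -20) = 5
  t17 = min2(-20, -9) = -20
  t19 = mul(5, -20) = -100
  t21 = add(-100, -100) = -200
  t26 = neg(-200) = 200
  t27 = max2(200, -81) = 200

After the edit, cleaning proceeds:
  t2: a read changed (a2 -9->5) — executes, giving 5.
  t3: a read changed (a2 -9->5; t2 9->5) — executes, giving 25.
  t17: a read changed (a2 -9->5) — executes, giving -20 — identical to its old value.
  t19: dirty, but its reads are unchanged (t16 unchanged, t17 unchanged); cached -100 stands.
  t21: dirty, but its reads are unchanged (t19 unchanged, t19 unchanged); cached -200 stands.
  t26: dirty, but its reads are unchanged (t21 unchanged); cached 200 stands.
  t27: a read changed (t3 -81->25) — executes, giving 200 — identical to its old value.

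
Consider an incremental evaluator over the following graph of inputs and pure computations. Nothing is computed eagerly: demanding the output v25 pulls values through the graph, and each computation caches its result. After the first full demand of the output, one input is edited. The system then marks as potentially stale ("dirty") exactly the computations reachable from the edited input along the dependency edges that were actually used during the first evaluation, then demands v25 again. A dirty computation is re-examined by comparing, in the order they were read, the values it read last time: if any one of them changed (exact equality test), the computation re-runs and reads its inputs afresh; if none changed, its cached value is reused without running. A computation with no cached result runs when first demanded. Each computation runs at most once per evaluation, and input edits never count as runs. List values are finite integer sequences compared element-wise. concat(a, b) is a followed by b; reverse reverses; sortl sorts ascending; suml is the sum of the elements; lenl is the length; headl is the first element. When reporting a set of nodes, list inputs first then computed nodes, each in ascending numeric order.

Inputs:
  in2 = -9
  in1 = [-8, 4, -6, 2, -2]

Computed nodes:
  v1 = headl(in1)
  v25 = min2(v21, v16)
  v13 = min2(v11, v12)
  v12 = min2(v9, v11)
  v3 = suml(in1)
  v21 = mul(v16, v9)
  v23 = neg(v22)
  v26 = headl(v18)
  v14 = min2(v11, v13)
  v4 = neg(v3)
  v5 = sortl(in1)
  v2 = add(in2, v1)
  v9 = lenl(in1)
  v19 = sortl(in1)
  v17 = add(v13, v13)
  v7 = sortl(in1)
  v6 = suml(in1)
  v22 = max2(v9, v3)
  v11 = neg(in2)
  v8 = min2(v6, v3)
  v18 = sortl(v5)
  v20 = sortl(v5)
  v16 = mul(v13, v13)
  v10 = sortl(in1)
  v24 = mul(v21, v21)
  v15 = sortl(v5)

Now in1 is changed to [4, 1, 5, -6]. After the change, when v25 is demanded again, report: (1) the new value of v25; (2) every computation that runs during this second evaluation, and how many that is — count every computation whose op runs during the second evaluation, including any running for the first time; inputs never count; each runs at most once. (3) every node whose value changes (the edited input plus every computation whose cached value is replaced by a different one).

v25 now evaluates to 16.
Run set: v9, v12, v13, v16, v21, v25 (6 run).
Changed values: in1, v9, v12, v13, v16, v21, v25.

Initial pass — values computed on the first demand:
  v9 = lenl([-8, 4, -6, 2, -2]) = 5
  v11 = neg(-9) = 9
  v12 = min2(5, 9) = 5
  v13 = min2(9, 5) = 5
  v16 = mul(5, 5) = 25
  v21 = mul(25, 5) = 125
  v25 = min2(125, 25) = 25

Second demand — change propagation:
  v9: re-runs because in1 [-8, 4, -6, 2, -2]->[4, 1, 5, -6]; new result 4.
  v12: re-runs because v9 5->4; new result 4.
  v13: re-runs because v12 5->4; new result 4.
  v16: re-runs because v13 5->4; v13 5->4; new result 16.
  v21: re-runs because v16 25->16; v9 5->4; new result 64.
  v25: re-runs because v21 125->64; v16 25->16; new result 16.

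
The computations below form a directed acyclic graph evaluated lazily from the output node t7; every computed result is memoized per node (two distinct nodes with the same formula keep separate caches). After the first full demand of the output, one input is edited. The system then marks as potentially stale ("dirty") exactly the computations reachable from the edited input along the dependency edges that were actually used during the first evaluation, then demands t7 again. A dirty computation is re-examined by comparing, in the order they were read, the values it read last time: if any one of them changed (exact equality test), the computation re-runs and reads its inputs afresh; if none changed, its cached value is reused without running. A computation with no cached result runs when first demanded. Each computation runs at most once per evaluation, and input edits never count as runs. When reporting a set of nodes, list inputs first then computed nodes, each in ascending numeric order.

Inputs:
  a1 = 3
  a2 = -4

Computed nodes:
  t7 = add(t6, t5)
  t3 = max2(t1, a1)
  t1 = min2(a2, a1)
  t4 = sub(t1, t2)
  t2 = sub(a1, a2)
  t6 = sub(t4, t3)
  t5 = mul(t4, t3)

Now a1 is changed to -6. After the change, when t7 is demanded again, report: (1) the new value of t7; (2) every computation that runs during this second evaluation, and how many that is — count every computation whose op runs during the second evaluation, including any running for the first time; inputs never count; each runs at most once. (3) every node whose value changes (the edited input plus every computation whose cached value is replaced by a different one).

Demanding t7 again yields 26.
7 computations run: t1, t2, t3, t4, t5, t6, t7.
The nodes whose values change: a1, t1, t2, t3, t4, t5, t6, t7.

First demand of the output computes:
  t1 = min2(-4, 3) = -4
  t2 = sub(3, -4) = 7
  t3 = max2(-4, 3) = 3
  t4 = sub(-4, 7) = -11
  t5 = mul(-11, 3) = -33
  t6 = sub(-11, 3) = -14
  t7 = add(-14, -33) = -47

After the edit, cleaning proceeds:
  t1: a read changed (a1 3->-6) — executes, giving -6.
  t2: a read changed (a1 3->-6) — executes, giving -2.
  t3: a read changed (t1 -4->-6; a1 3->-6) — executes, giving -6.
  t4: a read changed (t1 -4->-6; t2 7->-2) — executes, giving -4.
  t5: a read changed (t4 -11->-4; t3 3->-6) — executes, giving 24.
  t6: a read changed (t4 -11->-4; t3 3->-6) — executes, giving 2.
  t7: a read changed (t6 -14->2; t5 -33->24) — executes, giving 26.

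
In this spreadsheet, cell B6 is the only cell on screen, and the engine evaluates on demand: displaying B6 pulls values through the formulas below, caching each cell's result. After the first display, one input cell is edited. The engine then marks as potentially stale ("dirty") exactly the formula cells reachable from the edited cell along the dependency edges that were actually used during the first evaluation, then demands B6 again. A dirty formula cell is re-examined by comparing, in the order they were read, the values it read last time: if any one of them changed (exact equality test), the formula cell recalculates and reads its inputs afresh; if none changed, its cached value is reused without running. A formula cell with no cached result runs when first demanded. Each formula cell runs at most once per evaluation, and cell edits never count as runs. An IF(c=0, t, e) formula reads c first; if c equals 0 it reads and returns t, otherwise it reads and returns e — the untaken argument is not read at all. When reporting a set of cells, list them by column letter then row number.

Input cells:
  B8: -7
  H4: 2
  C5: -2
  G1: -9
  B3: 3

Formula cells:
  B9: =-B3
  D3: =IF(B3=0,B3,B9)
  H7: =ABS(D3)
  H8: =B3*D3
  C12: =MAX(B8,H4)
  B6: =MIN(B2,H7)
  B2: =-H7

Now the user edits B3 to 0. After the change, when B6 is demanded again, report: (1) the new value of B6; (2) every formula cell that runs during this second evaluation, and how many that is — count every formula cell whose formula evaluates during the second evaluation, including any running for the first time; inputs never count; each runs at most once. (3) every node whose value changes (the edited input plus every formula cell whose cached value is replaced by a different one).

B6 now evaluates to 0.
Run set: B2, B6, D3, H7 (4 run).
Changed values: B2, B3, B6, D3, H7.
The important point: the flipped condition redirects demand; B9 is left stale, never re-checked.

Initial pass — values computed on the first demand:
  B9 = -(3) = -3
  D3 = IF(B3=0: B3=3 -> else branch B9) = -3
  H7 = ABS(-3) = 3
  B2 = -(3) = -3
  B6 = MIN(-3, 3) = -3

Second demand — change propagation:
  B9: dirty yet unreached — the second evaluation never asks for it.
  D3: re-runs because B3 3->0; new result 0.
  H7: re-runs because D3 -3->0; new result 0.
  B2: re-runs because H7 3->0; new result 0.
  B6: re-runs because B2 -3->0; H7 3->0; new result 0.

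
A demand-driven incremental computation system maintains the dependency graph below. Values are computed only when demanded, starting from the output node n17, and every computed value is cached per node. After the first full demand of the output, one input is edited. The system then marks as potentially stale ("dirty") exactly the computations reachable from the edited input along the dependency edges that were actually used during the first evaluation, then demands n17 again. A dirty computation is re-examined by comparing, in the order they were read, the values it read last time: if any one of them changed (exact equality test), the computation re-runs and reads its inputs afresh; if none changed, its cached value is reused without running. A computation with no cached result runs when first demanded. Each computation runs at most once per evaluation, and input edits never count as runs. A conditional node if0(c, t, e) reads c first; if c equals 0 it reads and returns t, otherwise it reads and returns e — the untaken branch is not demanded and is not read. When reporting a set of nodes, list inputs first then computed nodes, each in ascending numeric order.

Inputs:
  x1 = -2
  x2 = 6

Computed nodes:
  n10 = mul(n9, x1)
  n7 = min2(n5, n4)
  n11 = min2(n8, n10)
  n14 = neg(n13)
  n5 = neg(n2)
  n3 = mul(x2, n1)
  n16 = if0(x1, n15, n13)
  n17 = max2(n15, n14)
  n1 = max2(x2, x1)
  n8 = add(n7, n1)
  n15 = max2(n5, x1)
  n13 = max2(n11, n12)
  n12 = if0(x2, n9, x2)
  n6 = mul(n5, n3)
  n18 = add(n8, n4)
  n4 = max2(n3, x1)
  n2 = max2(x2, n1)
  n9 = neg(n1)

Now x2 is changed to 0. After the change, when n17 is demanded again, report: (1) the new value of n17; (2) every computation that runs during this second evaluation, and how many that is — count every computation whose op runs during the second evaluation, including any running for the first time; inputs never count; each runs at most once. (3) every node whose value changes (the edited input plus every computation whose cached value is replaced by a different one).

First evaluation (everything demanded from the output):
  n1 = max2(6, -2) = 6
  n2 = max2(6, 6) = 6
  n3 = mul(6, 6) = 36
  n4 = max2(36, -2) = 36
  n5 = neg(6) = -6
  n7 = min2(-6, 36) = -6
  n8 = add(-6, 6) = 0
  n9 = neg(6) = -6
  n10 = mul(-6, -2) = 12
  n11 = min2(0, 12) = 0
  n12 = if0(x2=6 -> else branch x2) = 6
  n13 = max2(0, 6) = 6
  n14 = neg(6) = -6
  n15 = max2(-6, -2) = -2
  n17 = max2(-2, -6) = -2

Propagation after the edit:
  n1: runs — x2 6->0; result 0.
  n2: runs — x2 6->0; n1 6->0; result 0.
  n3: runs — x2 6->0; n1 6->0; result 0.
  n4: runs — n3 36->0; result 0.
  n5: runs — n2 6->0; result 0.
  n7: runs — n5 -6->0; n4 36->0; result 0.
  n8: runs — n7 -6->0; n1 6->0; result 0 (same value as before).
  n9: runs — n1 6->0; result 0.
  n10: runs — n9 -6->0; result 0.
  n11: runs — n10 12->0; result 0 (same value as before).
  n12: runs — x2 6->0; x2 6->0; result 0.
  n13: runs — n12 6->0; result 0.
  n14: runs — n13 6->0; result 0.
  n15: runs — n5 -6->0; result 0.
  n17: runs — n15 -2->0; n14 -6->0; result 0.

New value of n17: 0.
Computations that run: n1, n2, n3, n4, n5, n7, n8, n9, n10, n11, n12, n13, n14, n15, n17 — 15 in total.
Values that change: x2, n1, n2, n3, n4, n5, n7, n9, n10, n12, n13, n14, n15, n17.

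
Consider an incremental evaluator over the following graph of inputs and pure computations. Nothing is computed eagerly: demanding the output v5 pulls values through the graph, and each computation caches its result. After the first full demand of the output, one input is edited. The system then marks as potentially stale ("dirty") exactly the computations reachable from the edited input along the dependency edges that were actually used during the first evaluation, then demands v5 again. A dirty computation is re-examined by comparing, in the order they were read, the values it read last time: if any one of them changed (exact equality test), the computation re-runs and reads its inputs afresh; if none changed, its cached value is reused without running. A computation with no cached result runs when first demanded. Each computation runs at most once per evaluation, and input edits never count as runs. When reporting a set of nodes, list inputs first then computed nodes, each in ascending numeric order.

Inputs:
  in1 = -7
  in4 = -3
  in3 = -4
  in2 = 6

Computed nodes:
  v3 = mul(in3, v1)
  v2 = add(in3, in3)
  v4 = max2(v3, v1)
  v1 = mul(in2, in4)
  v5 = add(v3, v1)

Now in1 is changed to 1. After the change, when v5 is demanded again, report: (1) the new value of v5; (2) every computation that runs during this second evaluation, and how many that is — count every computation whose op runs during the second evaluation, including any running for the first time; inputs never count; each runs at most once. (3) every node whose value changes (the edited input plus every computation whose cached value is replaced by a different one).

v5 now evaluates to 54.
Run set: none (0 run).
Changed values: in1.
The important point: nothing the output needs ever reads in1, so the edit is invisible to it.

Initial pass — values computed on the first demand:
  v1 = mul(6, -3) = -18
  v3 = mul(-4, -18) = 72
  v5 = add(72, -18) = 54

Second demand — change propagation:
  no demanded computation ever read in1, so the edit dirties nothing and nothing runs.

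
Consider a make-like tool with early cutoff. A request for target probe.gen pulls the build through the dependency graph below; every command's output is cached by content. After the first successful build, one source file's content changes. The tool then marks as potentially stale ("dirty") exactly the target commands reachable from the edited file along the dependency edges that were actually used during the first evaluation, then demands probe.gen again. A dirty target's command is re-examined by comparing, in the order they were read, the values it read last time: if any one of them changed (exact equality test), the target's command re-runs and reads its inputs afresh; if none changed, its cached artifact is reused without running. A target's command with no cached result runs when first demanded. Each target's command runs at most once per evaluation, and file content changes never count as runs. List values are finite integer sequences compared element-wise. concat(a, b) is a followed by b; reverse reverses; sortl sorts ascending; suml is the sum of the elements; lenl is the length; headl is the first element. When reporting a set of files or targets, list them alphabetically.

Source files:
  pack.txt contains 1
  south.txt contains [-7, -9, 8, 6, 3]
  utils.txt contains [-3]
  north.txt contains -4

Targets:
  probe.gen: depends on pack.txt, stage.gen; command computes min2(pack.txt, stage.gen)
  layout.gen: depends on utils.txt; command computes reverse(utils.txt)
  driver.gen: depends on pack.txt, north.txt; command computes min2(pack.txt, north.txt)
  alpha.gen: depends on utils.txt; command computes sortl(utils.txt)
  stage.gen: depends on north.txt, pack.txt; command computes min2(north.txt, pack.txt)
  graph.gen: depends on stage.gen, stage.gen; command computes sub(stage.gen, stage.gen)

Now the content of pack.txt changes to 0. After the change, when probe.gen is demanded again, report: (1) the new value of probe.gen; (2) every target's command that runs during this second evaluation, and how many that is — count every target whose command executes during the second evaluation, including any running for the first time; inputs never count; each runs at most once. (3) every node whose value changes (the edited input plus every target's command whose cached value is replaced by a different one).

Demanding probe.gen again yields -4.
2 target commands run: probe.gen, stage.gen.
The nodes whose values change: pack.txt.

First demand of the output computes:
  stage.gen = min2(-4, 1) = -4
  probe.gen = min2(1, -4) = -4

After the edit, cleaning proceeds:
  stage.gen: a read changed (pack.txt 1->0) — executes, giving -4 — identical to its old value.
  probe.gen: a read changed (pack.txt 1->0) — executes, giving -4 — identical to its old value.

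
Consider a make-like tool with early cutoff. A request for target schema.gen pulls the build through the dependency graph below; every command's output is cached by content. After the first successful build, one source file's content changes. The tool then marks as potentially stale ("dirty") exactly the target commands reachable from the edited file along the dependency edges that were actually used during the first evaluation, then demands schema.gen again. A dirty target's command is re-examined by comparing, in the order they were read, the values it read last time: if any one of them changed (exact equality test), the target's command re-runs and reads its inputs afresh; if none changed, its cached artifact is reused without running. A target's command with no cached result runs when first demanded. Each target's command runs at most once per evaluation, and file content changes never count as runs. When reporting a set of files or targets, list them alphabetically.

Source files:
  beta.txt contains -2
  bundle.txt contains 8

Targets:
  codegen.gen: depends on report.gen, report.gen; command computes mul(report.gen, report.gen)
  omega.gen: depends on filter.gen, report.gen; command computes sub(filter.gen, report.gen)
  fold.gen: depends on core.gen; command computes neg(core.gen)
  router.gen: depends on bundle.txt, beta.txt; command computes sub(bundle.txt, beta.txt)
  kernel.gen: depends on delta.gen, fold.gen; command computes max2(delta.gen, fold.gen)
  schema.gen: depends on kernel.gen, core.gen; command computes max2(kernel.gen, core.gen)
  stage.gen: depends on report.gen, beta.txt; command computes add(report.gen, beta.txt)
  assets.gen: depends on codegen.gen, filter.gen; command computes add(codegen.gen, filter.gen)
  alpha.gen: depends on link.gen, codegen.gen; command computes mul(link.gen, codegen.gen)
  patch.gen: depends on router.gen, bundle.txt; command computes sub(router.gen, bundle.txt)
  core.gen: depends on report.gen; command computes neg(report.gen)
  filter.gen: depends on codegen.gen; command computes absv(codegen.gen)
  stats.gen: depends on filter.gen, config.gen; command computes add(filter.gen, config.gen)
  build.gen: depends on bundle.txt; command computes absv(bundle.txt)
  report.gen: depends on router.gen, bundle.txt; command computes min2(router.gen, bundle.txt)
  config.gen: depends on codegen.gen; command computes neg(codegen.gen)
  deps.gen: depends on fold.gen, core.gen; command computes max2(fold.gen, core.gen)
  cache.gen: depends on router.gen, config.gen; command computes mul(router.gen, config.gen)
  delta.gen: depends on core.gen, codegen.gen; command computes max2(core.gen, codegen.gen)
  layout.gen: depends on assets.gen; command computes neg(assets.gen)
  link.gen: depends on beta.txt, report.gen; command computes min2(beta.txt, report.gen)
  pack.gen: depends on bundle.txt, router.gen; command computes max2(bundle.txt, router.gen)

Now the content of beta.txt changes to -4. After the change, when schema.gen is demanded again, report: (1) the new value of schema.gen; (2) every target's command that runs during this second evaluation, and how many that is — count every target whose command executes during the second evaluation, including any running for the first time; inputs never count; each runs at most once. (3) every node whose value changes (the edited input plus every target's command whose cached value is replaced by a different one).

Demanding schema.gen again yields 64.
2 target commands run: report.gen, router.gen.
The nodes whose values change: beta.txt, router.gen.
Note the absorption at report.gen: it re-runs yet its value is the same, leaving the output's value untouched.

First demand of the output computes:
  router.gen = sub(8, -2) = 10
  report.gen = min2(10, 8) = 8
  codegen.gen = mul(8, 8) = 64
  core.gen = neg(8) = -8
  delta.gen = max2(-8, 64) = 64
  fold.gen = neg(-8) = 8
  kernel.gen = max2(64, 8) = 64
  schema.gen = max2(64, -8) = 64

After the edit, cleaning proceeds:
  router.gen: a read changed (beta.txt -2->-4) — executes, giving 12.
  report.gen: a read changed (router.gen 10->12) — executes, giving 8 — identical to its old value.
  codegen.gen: dirty, but its reads are unchanged (report.gen unchanged, report.gen unchanged); cached 64 stands.
  core.gen: dirty, but its reads are unchanged (report.gen unchanged); cached -8 stands.
  delta.gen: dirty, but its reads are unchanged (core.gen unchanged, codegen.gen unchanged); cached 64 stands.
  fold.gen: dirty, but its reads are unchanged (core.gen unchanged); cached 8 stands.
  kernel.gen: dirty, but its reads are unchanged (delta.gen unchanged, fold.gen unchanged); cached 64 stands.
  schema.gen: dirty, but its reads are unchanged (kernel.gen unchanged, core.gen unchanged); cached 64 stands.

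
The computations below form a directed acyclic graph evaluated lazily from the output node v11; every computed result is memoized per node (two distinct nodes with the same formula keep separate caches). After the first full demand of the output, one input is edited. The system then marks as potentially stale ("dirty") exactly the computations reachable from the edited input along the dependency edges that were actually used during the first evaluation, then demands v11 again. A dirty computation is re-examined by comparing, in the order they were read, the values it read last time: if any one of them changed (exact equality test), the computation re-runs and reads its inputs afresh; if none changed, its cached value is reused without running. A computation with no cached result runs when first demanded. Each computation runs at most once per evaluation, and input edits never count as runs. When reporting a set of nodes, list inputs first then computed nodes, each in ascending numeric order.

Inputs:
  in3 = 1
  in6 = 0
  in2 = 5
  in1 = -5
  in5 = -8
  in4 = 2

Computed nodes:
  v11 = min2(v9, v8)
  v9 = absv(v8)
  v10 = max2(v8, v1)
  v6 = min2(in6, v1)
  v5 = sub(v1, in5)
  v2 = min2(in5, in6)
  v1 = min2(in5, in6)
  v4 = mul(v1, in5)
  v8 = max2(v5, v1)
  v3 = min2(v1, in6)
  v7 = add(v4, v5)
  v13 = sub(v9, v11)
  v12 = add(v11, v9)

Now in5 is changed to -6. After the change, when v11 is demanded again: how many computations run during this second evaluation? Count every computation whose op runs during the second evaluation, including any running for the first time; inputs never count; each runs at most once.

3 computations run: v1, v5, v8.
Note where the cutoff bites: v9 is checked, finds nothing changed, and keeps its cache.

First demand of the output computes:
  v1 = min2(-8, 0) = -8
  v5 = sub(-8, -8) = 0
  v8 = max2(0, -8) = 0
  v9 = absv(0) = 0
  v11 = min2(0, 0) = 0

After the edit, cleaning proceeds:
  v1: a read changed (in5 -8->-6) — executes, giving -6.
  v5: a read changed (v1 -8->-6; in5 -8->-6) — executes, giving 0 — identical to its old value.
  v8: a read changed (v1 -8->-6) — executes, giving 0 — identical to its old value.
  v9: dirty, but its reads are unchanged (v8 unchanged); cached 0 stands.
  v11: dirty, but its reads are unchanged (v9 unchanged, v8 unchanged); cached 0 stands.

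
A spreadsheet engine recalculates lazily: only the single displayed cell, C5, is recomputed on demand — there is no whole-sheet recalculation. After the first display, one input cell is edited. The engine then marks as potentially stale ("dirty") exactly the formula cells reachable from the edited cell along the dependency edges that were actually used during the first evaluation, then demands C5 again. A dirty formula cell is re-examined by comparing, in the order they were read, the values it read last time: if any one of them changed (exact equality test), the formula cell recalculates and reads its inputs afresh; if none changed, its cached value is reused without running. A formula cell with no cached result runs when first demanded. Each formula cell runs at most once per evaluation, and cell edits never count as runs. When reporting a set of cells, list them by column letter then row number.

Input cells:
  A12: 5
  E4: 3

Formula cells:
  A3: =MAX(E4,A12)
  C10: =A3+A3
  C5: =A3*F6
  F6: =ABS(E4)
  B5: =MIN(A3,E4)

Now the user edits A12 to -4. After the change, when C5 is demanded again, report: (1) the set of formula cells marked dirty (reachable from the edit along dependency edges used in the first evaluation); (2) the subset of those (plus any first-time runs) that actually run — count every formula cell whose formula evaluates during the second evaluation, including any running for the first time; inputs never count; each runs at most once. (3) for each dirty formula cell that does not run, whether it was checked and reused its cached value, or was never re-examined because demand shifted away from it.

Marked dirty: A3, C5.
Formula cells that run: A3, C5 — 2 in total.
Every dirty formula cell ran.

First evaluation (everything demanded from the output):
  A3 = MAX(3, 5) = 5
  F6 = ABS(3) = 3
  C5 = 5 * 3 = 15

Propagation after the edit:
  A3: runs — A12 5->-4; result 3.
  C5: runs — A3 5->3; result 9.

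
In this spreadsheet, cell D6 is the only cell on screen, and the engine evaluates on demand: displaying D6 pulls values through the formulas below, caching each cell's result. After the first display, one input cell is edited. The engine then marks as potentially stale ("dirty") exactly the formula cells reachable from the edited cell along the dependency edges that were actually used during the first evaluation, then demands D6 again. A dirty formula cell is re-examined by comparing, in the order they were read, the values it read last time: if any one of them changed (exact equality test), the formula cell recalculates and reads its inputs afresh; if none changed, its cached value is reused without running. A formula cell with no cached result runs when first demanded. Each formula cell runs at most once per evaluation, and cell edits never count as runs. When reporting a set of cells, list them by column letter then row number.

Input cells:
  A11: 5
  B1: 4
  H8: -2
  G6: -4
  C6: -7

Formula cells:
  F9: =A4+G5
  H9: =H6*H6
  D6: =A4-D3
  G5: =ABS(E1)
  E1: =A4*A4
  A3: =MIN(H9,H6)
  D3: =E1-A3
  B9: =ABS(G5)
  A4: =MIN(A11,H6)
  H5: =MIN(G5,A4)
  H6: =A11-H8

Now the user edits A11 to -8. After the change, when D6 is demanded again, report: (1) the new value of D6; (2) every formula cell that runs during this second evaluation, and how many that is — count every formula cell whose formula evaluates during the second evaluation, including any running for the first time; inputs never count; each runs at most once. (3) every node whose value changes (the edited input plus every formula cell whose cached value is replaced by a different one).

D6 now evaluates to -78.
Run set: A3, A4, D3, D6, E1, H6, H9 (7 run).
Changed values: A3, A4, A11, D3, D6, E1, H6, H9.

Initial pass — values computed on the first demand:
  H6 = 5 - -2 = 7
  A4 = MIN(5, 7) = 5
  E1 = 5 * 5 = 25
  H9 = 7 * 7 = 49
  A3 = MIN(49, 7) = 7
  D3 = 25 - 7 = 18
  D6 = 5 - 18 = -13

Second demand — change propagation:
  H6: re-runs because A11 5->-8; new result -6.
  A4: re-runs because A11 5->-8; H6 7->-6; new result -8.
  E1: re-runs because A4 5->-8; A4 5->-8; new result 64.
  H9: re-runs because H6 7->-6; H6 7->-6; new result 36.
  A3: re-runs because H9 49->36; H6 7->-6; new result -6.
  D3: re-runs because E1 25->64; A3 7->-6; new result 70.
  D6: re-runs because A4 5->-8; D3 18->70; new result -78.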